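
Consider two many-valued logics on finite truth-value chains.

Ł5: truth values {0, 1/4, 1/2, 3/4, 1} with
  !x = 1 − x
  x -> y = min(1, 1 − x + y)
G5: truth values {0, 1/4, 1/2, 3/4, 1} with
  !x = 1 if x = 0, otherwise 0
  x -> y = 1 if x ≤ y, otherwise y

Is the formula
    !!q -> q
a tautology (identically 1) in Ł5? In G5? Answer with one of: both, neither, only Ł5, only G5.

In Ł5: every assignment gives 1 — tautology.
In G5: at q = 1/4 the value is 1/4 — not a tautology.

only Ł5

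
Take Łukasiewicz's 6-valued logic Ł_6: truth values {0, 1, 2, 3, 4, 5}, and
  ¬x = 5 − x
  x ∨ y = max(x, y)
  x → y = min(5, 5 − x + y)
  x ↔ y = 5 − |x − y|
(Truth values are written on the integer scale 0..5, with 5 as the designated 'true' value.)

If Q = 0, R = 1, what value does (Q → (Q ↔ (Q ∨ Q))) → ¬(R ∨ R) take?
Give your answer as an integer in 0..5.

4

Q ∨ Q = 0 ∨ 0 = 0
Q ↔ (Q ∨ Q) = 0 ↔ 0 = 5
Q → (Q ↔ (Q ∨ Q)) = 0 → 5 = 5
R ∨ R = 1 ∨ 1 = 1
¬(R ∨ R) = ¬1 = 4
(Q → (Q ↔ (Q ∨ Q))) → ¬(R ∨ R) = 5 → 4 = 4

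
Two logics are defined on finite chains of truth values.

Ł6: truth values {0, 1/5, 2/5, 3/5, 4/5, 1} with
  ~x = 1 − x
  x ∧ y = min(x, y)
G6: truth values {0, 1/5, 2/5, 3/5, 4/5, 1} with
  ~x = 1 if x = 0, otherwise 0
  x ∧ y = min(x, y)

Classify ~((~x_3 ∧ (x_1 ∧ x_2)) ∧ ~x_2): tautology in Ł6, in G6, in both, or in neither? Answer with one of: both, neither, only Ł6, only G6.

In Ł6: at x_1 = 1/5, x_2 = 1/5, x_3 = 0 the value is 4/5 — not a tautology.
In G6: every assignment gives 1 — tautology.

only G6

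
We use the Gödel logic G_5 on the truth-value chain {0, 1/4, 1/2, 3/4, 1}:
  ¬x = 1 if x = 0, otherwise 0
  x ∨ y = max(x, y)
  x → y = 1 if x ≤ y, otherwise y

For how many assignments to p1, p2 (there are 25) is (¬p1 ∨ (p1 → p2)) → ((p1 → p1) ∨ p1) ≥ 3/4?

value 1: 25 assignments (counts)
So 25 of the 25 assignments meet the threshold.

25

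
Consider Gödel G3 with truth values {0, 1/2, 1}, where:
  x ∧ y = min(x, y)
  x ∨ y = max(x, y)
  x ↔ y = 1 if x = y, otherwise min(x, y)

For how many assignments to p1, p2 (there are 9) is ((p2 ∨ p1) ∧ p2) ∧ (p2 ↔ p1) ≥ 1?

p1 = 0, p2 = 0 ↦ 0  <
p1 = 0, p2 = 1/2 ↦ 0  <
p1 = 0, p2 = 1 ↦ 0  <
p1 = 1/2, p2 = 0 ↦ 0  <
p1 = 1/2, p2 = 1/2 ↦ 1/2  <
p1 = 1/2, p2 = 1 ↦ 1/2  <
p1 = 1, p2 = 0 ↦ 0  <
p1 = 1, p2 = 1/2 ↦ 1/2  <
p1 = 1, p2 = 1 ↦ 1  ≥
So 1 of the 9 assignments meets the threshold.

1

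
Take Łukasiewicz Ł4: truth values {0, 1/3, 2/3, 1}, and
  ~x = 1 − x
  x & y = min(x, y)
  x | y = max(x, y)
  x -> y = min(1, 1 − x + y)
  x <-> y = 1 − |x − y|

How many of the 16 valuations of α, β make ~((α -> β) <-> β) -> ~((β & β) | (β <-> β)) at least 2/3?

α = 0, β = 0 ↦ 0  <
α = 0, β = 1/3 ↦ 1/3  <
α = 0, β = 2/3 ↦ 2/3  ≥
α = 0, β = 1 ↦ 1  ≥
α = 1/3, β = 0 ↦ 1/3  <
α = 1/3, β = 1/3 ↦ 1/3  <
α = 1/3, β = 2/3 ↦ 2/3  ≥
α = 1/3, β = 1 ↦ 1  ≥
α = 2/3, β = 0 ↦ 2/3  ≥
α = 2/3, β = 1/3 ↦ 2/3  ≥
α = 2/3, β = 2/3 ↦ 2/3  ≥
α = 2/3, β = 1 ↦ 1  ≥
α = 1, β = 0 ↦ 1  ≥
α = 1, β = 1/3 ↦ 1  ≥
α = 1, β = 2/3 ↦ 1  ≥
α = 1, β = 1 ↦ 1  ≥
So 12 of the 16 assignments meet the threshold.

12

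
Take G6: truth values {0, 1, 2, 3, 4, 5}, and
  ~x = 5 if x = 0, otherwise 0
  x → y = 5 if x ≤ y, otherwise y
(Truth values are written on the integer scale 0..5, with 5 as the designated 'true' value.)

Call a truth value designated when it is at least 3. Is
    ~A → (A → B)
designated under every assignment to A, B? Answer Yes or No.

At A = 3, B = 2, for instance:
~A = ~3 = 0
A → B = 3 → 2 = 2
~A → (A → B) = 0 → 2 = 5
and checking the remaining 35 assignments likewise gives ≥ 3 in every case.

Yes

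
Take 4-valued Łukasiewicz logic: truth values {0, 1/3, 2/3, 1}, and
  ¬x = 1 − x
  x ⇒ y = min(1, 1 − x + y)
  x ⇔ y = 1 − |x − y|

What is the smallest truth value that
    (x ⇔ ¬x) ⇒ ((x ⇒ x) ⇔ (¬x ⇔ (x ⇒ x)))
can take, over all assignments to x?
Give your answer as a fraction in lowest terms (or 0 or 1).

Take x = 2/3:
¬x = ¬2/3 = 1/3
x ⇔ ¬x = 2/3 ⇔ 1/3 = 2/3
x ⇒ x = 2/3 ⇒ 2/3 = 1
¬x = ¬2/3 = 1/3
x ⇒ x = 2/3 ⇒ 2/3 = 1
¬x ⇔ (x ⇒ x) = 1/3 ⇔ 1 = 1/3
(x ⇒ x) ⇔ (¬x ⇔ (x ⇒ x)) = 1 ⇔ 1/3 = 1/3
(x ⇔ ¬x) ⇒ ((x ⇒ x) ⇔ (¬x ⇔ (x ⇒ x))) = 2/3 ⇒ 1/3 = 2/3
No assignment yields a value below 2/3, so this is the minimum.

2/3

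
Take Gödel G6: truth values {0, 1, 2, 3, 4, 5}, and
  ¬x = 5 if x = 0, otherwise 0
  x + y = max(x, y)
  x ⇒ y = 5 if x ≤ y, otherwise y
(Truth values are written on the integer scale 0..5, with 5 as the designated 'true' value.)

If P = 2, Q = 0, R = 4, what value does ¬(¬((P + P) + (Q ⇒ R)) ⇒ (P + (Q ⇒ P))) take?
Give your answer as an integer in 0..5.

P + P = 2 + 2 = 2
Q ⇒ R = 0 ⇒ 4 = 5
(P + P) + (Q ⇒ R) = 2 + 5 = 5
¬((P + P) + (Q ⇒ R)) = ¬5 = 0
Q ⇒ P = 0 ⇒ 2 = 5
P + (Q ⇒ P) = 2 + 5 = 5
¬((P + P) + (Q ⇒ R)) ⇒ (P + (Q ⇒ P)) = 0 ⇒ 5 = 5
¬(¬((P + P) + (Q ⇒ R)) ⇒ (P + (Q ⇒ P))) = ¬5 = 0

0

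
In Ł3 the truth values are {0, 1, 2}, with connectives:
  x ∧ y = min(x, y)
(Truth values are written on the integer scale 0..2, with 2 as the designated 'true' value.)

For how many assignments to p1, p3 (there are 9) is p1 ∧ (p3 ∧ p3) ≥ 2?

p1 = 0, p3 = 0 ↦ 0  <
p1 = 0, p3 = 1 ↦ 0  <
p1 = 0, p3 = 2 ↦ 0  <
p1 = 1, p3 = 0 ↦ 0  <
p1 = 1, p3 = 1 ↦ 1  <
p1 = 1, p3 = 2 ↦ 1  <
p1 = 2, p3 = 0 ↦ 0  <
p1 = 2, p3 = 1 ↦ 1  <
p1 = 2, p3 = 2 ↦ 2  ≥
So 1 of the 9 assignments meets the threshold.

1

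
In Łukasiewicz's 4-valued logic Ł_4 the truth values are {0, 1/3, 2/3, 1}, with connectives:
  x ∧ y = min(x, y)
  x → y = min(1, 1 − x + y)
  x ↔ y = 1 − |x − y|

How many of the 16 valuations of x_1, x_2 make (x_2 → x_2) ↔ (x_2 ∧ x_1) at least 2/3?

x_1 = 0, x_2 = 0 ↦ 0  <
x_1 = 0, x_2 = 1/3 ↦ 0  <
x_1 = 0, x_2 = 2/3 ↦ 0  <
x_1 = 0, x_2 = 1 ↦ 0  <
x_1 = 1/3, x_2 = 0 ↦ 0  <
x_1 = 1/3, x_2 = 1/3 ↦ 1/3  <
x_1 = 1/3, x_2 = 2/3 ↦ 1/3  <
x_1 = 1/3, x_2 = 1 ↦ 1/3  <
x_1 = 2/3, x_2 = 0 ↦ 0  <
x_1 = 2/3, x_2 = 1/3 ↦ 1/3  <
x_1 = 2/3, x_2 = 2/3 ↦ 2/3  ≥
x_1 = 2/3, x_2 = 1 ↦ 2/3  ≥
x_1 = 1, x_2 = 0 ↦ 0  <
x_1 = 1, x_2 = 1/3 ↦ 1/3  <
x_1 = 1, x_2 = 2/3 ↦ 2/3  ≥
x_1 = 1, x_2 = 1 ↦ 1  ≥
So 4 of the 16 assignments meet the threshold.

4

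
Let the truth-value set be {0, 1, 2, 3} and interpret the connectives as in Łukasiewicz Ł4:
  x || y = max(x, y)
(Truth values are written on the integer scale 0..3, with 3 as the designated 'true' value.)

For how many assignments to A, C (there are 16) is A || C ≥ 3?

7

A = 0, C = 0 ↦ 0  <
A = 0, C = 1 ↦ 1  <
A = 0, C = 2 ↦ 2  <
A = 0, C = 3 ↦ 3  ≥
A = 1, C = 0 ↦ 1  <
A = 1, C = 1 ↦ 1  <
A = 1, C = 2 ↦ 2  <
A = 1, C = 3 ↦ 3  ≥
A = 2, C = 0 ↦ 2  <
A = 2, C = 1 ↦ 2  <
A = 2, C = 2 ↦ 2  <
A = 2, C = 3 ↦ 3  ≥
A = 3, C = 0 ↦ 3  ≥
A = 3, C = 1 ↦ 3  ≥
A = 3, C = 2 ↦ 3  ≥
A = 3, C = 3 ↦ 3  ≥
So 7 of the 16 assignments meet the threshold.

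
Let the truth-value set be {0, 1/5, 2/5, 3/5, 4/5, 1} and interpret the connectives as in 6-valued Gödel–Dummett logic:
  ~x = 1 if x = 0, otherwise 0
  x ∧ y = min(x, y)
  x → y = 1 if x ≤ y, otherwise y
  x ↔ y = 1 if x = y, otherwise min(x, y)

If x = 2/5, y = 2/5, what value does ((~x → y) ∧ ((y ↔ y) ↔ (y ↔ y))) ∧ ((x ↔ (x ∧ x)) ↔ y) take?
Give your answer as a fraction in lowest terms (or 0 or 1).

2/5

~x = ~2/5 = 0
~x → y = 0 → 2/5 = 1
y ↔ y = 2/5 ↔ 2/5 = 1
y ↔ y = 2/5 ↔ 2/5 = 1
(y ↔ y) ↔ (y ↔ y) = 1 ↔ 1 = 1
(~x → y) ∧ ((y ↔ y) ↔ (y ↔ y)) = 1 ∧ 1 = 1
x ∧ x = 2/5 ∧ 2/5 = 2/5
x ↔ (x ∧ x) = 2/5 ↔ 2/5 = 1
(x ↔ (x ∧ x)) ↔ y = 1 ↔ 2/5 = 2/5
((~x → y) ∧ ((y ↔ y) ↔ (y ↔ y))) ∧ ((x ↔ (x ∧ x)) ↔ y) = 1 ∧ 2/5 = 2/5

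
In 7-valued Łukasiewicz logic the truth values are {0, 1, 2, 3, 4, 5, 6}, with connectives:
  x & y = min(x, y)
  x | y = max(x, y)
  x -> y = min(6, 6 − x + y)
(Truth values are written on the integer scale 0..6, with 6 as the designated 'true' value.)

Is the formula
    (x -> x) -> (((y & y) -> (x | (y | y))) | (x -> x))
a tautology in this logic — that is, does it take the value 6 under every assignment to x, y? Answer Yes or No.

At x = 0, y = 4, for instance:
x -> x = 0 -> 0 = 6
y & y = 4 & 4 = 4
y | y = 4 | 4 = 4
x | (y | y) = 0 | 4 = 4
(y & y) -> (x | (y | y)) = 4 -> 4 = 6
((y & y) -> (x | (y | y))) | (x -> x) = 6 | 6 = 6
(x -> x) -> (((y & y) -> (x | (y | y))) | (x -> x)) = 6 -> 6 = 6
and checking the remaining 48 assignments likewise gives ≥ 6 in every case.

Yes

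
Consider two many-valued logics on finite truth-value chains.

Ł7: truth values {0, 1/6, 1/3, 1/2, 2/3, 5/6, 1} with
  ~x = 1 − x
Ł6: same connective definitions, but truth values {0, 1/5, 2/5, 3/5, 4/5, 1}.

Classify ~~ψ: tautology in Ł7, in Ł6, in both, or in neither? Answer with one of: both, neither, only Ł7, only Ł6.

In Ł7: at ψ = 0 the value is 0 — not a tautology.
In Ł6: at ψ = 0 the value is 0 — not a tautology.

neither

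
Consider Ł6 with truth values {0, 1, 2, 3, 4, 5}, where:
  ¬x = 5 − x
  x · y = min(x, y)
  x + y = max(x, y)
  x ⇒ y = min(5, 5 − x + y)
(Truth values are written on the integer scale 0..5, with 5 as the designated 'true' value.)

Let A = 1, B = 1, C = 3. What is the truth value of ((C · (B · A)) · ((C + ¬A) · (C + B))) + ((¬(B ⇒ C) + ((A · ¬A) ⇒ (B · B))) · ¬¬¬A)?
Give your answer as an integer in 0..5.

B · A = 1 · 1 = 1
C · (B · A) = 3 · 1 = 1
¬A = ¬1 = 4
C + ¬A = 3 + 4 = 4
C + B = 3 + 1 = 3
(C + ¬A) · (C + B) = 4 · 3 = 3
(C · (B · A)) · ((C + ¬A) · (C + B)) = 1 · 3 = 1
B ⇒ C = 1 ⇒ 3 = 5
¬(B ⇒ C) = ¬5 = 0
¬A = ¬1 = 4
A · ¬A = 1 · 4 = 1
B · B = 1 · 1 = 1
(A · ¬A) ⇒ (B · B) = 1 ⇒ 1 = 5
¬(B ⇒ C) + ((A · ¬A) ⇒ (B · B)) = 0 + 5 = 5
¬A = ¬1 = 4
¬¬A = ¬4 = 1
¬¬¬A = ¬1 = 4
(¬(B ⇒ C) + ((A · ¬A) ⇒ (B · B))) · ¬¬¬A = 5 · 4 = 4
((C · (B · A)) · ((C + ¬A) · (C + B))) + ((¬(B ⇒ C) + ((A · ¬A) ⇒ (B · B))) · ¬¬¬A) = 1 + 4 = 4

4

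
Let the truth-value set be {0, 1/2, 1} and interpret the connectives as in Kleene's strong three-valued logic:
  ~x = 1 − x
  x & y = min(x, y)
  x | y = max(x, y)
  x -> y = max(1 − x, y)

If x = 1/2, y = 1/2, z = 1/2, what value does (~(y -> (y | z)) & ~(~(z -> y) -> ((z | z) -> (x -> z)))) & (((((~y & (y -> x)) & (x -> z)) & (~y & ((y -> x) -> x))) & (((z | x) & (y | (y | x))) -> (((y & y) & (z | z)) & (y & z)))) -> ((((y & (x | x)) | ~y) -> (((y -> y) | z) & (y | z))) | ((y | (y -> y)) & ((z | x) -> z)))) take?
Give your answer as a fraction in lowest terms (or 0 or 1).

y | z = 1/2 | 1/2 = 1/2
y -> (y | z) = 1/2 -> 1/2 = 1/2
~(y -> (y | z)) = ~1/2 = 1/2
z -> y = 1/2 -> 1/2 = 1/2
~(z -> y) = ~1/2 = 1/2
z | z = 1/2 | 1/2 = 1/2
x -> z = 1/2 -> 1/2 = 1/2
(z | z) -> (x -> z) = 1/2 -> 1/2 = 1/2
~(z -> y) -> ((z | z) -> (x -> z)) = 1/2 -> 1/2 = 1/2
~(~(z -> y) -> ((z | z) -> (x -> z))) = ~1/2 = 1/2
~(y -> (y | z)) & ~(~(z -> y) -> ((z | z) -> (x -> z))) = 1/2 & 1/2 = 1/2
~y = ~1/2 = 1/2
y -> x = 1/2 -> 1/2 = 1/2
~y & (y -> x) = 1/2 & 1/2 = 1/2
x -> z = 1/2 -> 1/2 = 1/2
(~y & (y -> x)) & (x -> z) = 1/2 & 1/2 = 1/2
~y = ~1/2 = 1/2
y -> x = 1/2 -> 1/2 = 1/2
(y -> x) -> x = 1/2 -> 1/2 = 1/2
~y & ((y -> x) -> x) = 1/2 & 1/2 = 1/2
((~y & (y -> x)) & (x -> z)) & (~y & ((y -> x) -> x)) = 1/2 & 1/2 = 1/2
z | x = 1/2 | 1/2 = 1/2
y | x = 1/2 | 1/2 = 1/2
y | (y | x) = 1/2 | 1/2 = 1/2
(z | x) & (y | (y | x)) = 1/2 & 1/2 = 1/2
y & y = 1/2 & 1/2 = 1/2
z | z = 1/2 | 1/2 = 1/2
(y & y) & (z | z) = 1/2 & 1/2 = 1/2
y & z = 1/2 & 1/2 = 1/2
((y & y) & (z | z)) & (y & z) = 1/2 & 1/2 = 1/2
((z | x) & (y | (y | x))) -> (((y & y) & (z | z)) & (y & z)) = 1/2 -> 1/2 = 1/2
(((~y & (y -> x)) & (x -> z)) & (~y & ((y -> x) -> x))) & (((z | x) & (y | (y | x))) -> (((y & y) & (z | z)) & (y & z))) = 1/2 & 1/2 = 1/2
x | x = 1/2 | 1/2 = 1/2
y & (x | x) = 1/2 & 1/2 = 1/2
~y = ~1/2 = 1/2
(y & (x | x)) | ~y = 1/2 | 1/2 = 1/2
y -> y = 1/2 -> 1/2 = 1/2
(y -> y) | z = 1/2 | 1/2 = 1/2
y | z = 1/2 | 1/2 = 1/2
((y -> y) | z) & (y | z) = 1/2 & 1/2 = 1/2
((y & (x | x)) | ~y) -> (((y -> y) | z) & (y | z)) = 1/2 -> 1/2 = 1/2
y -> y = 1/2 -> 1/2 = 1/2
y | (y -> y) = 1/2 | 1/2 = 1/2
z | x = 1/2 | 1/2 = 1/2
(z | x) -> z = 1/2 -> 1/2 = 1/2
(y | (y -> y)) & ((z | x) -> z) = 1/2 & 1/2 = 1/2
(((y & (x | x)) | ~y) -> (((y -> y) | z) & (y | z))) | ((y | (y -> y)) & ((z | x) -> z)) = 1/2 | 1/2 = 1/2
((((~y & (y -> x)) & (x -> z)) & (~y & ((y -> x) -> x))) & (((z | x) & (y | (y | x))) -> (((y & y) & (z | z)) & (y & z)))) -> ((((y & (x | x)) | ~y) -> (((y -> y) | z) & (y | z))) | ((y | (y -> y)) & ((z | x) -> z))) = 1/2 -> 1/2 = 1/2
(~(y -> (y | z)) & ~(~(z -> y) -> ((z | z) -> (x -> z)))) & (((((~y & (y -> x)) & (x -> z)) & (~y & ((y -> x) -> x))) & (((z | x) & (y | (y | x))) -> (((y & y) & (z | z)) & (y & z)))) -> ((((y & (x | x)) | ~y) -> (((y -> y) | z) & (y | z))) | ((y | (y -> y)) & ((z | x) -> z)))) = 1/2 & 1/2 = 1/2

1/2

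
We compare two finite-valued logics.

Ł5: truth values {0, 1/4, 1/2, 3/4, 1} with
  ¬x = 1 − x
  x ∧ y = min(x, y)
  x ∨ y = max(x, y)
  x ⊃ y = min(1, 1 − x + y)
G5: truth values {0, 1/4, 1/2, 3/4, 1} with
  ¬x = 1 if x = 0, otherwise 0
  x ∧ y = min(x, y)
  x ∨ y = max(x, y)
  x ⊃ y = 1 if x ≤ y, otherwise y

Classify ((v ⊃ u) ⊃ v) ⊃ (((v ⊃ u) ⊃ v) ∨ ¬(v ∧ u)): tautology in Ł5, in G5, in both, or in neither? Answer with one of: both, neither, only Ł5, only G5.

In Ł5: every assignment gives 1 — tautology.
In G5: every assignment gives 1 — tautology.

both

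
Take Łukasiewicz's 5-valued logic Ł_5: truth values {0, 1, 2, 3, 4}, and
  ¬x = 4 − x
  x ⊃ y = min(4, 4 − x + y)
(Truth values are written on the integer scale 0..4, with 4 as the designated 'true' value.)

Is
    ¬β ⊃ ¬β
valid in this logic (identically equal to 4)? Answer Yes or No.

β = 0 ↦ 4
β = 1 ↦ 4
β = 2 ↦ 4
β = 3 ↦ 4
β = 4 ↦ 4
Every assignment gives a value ≥ 4.

Yes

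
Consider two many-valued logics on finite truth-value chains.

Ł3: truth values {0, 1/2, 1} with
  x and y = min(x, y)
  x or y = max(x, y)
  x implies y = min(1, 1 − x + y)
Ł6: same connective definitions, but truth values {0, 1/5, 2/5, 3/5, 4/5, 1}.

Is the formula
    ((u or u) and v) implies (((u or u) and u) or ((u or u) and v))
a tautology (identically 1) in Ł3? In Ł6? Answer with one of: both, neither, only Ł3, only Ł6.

both

In Ł3: every assignment gives 1 — tautology.
In Ł6: every assignment gives 1 — tautology.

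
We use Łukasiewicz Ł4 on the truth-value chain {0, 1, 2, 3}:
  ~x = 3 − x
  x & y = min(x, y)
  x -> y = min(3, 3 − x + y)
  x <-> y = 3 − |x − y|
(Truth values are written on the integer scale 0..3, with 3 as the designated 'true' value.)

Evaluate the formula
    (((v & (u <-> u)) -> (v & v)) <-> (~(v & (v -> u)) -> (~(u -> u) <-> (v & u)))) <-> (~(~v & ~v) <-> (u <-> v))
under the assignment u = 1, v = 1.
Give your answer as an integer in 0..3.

1

u <-> u = 1 <-> 1 = 3
v & (u <-> u) = 1 & 3 = 1
v & v = 1 & 1 = 1
(v & (u <-> u)) -> (v & v) = 1 -> 1 = 3
v -> u = 1 -> 1 = 3
v & (v -> u) = 1 & 3 = 1
~(v & (v -> u)) = ~1 = 2
u -> u = 1 -> 1 = 3
~(u -> u) = ~3 = 0
v & u = 1 & 1 = 1
~(u -> u) <-> (v & u) = 0 <-> 1 = 2
~(v & (v -> u)) -> (~(u -> u) <-> (v & u)) = 2 -> 2 = 3
((v & (u <-> u)) -> (v & v)) <-> (~(v & (v -> u)) -> (~(u -> u) <-> (v & u))) = 3 <-> 3 = 3
~v = ~1 = 2
~v = ~1 = 2
~v & ~v = 2 & 2 = 2
~(~v & ~v) = ~2 = 1
u <-> v = 1 <-> 1 = 3
~(~v & ~v) <-> (u <-> v) = 1 <-> 3 = 1
(((v & (u <-> u)) -> (v & v)) <-> (~(v & (v -> u)) -> (~(u -> u) <-> (v & u)))) <-> (~(~v & ~v) <-> (u <-> v)) = 3 <-> 1 = 1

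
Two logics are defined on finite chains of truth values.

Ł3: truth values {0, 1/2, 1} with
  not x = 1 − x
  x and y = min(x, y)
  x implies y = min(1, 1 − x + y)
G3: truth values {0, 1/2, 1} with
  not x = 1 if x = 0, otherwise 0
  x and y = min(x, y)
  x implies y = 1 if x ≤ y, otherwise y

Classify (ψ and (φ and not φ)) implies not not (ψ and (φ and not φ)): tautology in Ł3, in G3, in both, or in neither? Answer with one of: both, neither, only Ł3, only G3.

both

In Ł3: every assignment gives 1 — tautology.
In G3: every assignment gives 1 — tautology.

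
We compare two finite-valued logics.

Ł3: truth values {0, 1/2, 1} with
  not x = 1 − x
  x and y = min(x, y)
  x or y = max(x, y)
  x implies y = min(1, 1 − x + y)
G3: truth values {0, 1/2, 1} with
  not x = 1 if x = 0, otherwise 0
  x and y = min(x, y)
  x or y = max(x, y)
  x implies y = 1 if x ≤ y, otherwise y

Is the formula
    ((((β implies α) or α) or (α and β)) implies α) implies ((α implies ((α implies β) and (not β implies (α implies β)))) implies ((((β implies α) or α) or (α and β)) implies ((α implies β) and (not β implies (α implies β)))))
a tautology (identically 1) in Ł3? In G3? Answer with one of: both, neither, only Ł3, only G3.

In Ł3: every assignment gives 1 — tautology.
In G3: every assignment gives 1 — tautology.

both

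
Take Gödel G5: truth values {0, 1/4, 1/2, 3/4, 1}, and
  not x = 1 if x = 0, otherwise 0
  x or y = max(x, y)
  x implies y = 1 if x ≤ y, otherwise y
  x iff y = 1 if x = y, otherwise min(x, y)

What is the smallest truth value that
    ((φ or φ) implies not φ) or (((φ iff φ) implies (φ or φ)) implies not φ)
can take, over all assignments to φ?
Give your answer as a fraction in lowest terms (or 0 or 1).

Take φ = 1/4:
φ or φ = 1/4 or 1/4 = 1/4
not φ = not 1/4 = 0
(φ or φ) implies not φ = 1/4 implies 0 = 0
φ iff φ = 1/4 iff 1/4 = 1
φ or φ = 1/4 or 1/4 = 1/4
(φ iff φ) implies (φ or φ) = 1 implies 1/4 = 1/4
not φ = not 1/4 = 0
((φ iff φ) implies (φ or φ)) implies not φ = 1/4 implies 0 = 0
((φ or φ) implies not φ) or (((φ iff φ) implies (φ or φ)) implies not φ) = 0 or 0 = 0
No assignment yields a value below 0, so this is the minimum.

0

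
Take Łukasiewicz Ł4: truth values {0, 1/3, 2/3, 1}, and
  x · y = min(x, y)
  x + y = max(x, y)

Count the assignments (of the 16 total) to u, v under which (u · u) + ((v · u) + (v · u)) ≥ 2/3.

8

u = 0, v = 0 ↦ 0  <
u = 0, v = 1/3 ↦ 0  <
u = 0, v = 2/3 ↦ 0  <
u = 0, v = 1 ↦ 0  <
u = 1/3, v = 0 ↦ 1/3  <
u = 1/3, v = 1/3 ↦ 1/3  <
u = 1/3, v = 2/3 ↦ 1/3  <
u = 1/3, v = 1 ↦ 1/3  <
u = 2/3, v = 0 ↦ 2/3  ≥
u = 2/3, v = 1/3 ↦ 2/3  ≥
u = 2/3, v = 2/3 ↦ 2/3  ≥
u = 2/3, v = 1 ↦ 2/3  ≥
u = 1, v = 0 ↦ 1  ≥
u = 1, v = 1/3 ↦ 1  ≥
u = 1, v = 2/3 ↦ 1  ≥
u = 1, v = 1 ↦ 1  ≥
So 8 of the 16 assignments meet the threshold.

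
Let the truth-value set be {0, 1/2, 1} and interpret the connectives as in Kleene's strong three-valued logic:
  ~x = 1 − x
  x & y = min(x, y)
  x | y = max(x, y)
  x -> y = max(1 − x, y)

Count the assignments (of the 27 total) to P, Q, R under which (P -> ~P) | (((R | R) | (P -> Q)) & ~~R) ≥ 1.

value 1: 15 assignments (counts)
value 1/2: 9 assignments
value 0: 3 assignments
So 15 of the 27 assignments meet the threshold.

15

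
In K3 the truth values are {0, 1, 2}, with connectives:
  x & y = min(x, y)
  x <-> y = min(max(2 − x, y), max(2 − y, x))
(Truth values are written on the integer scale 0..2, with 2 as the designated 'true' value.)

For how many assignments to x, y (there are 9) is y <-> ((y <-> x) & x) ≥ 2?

3

x = 0, y = 0 ↦ 2  ≥
x = 0, y = 1 ↦ 1  <
x = 0, y = 2 ↦ 0  <
x = 1, y = 0 ↦ 1  <
x = 1, y = 1 ↦ 1  <
x = 1, y = 2 ↦ 1  <
x = 2, y = 0 ↦ 2  ≥
x = 2, y = 1 ↦ 1  <
x = 2, y = 2 ↦ 2  ≥
So 3 of the 9 assignments meet the threshold.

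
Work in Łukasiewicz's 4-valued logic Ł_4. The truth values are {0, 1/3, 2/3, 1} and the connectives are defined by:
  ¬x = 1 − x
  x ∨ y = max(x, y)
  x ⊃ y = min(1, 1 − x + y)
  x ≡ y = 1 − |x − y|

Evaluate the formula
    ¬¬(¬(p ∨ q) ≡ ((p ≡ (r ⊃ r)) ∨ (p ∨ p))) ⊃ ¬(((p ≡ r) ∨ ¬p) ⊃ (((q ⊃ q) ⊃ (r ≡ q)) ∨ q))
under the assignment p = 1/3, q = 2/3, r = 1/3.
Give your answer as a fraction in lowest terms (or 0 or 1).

p ∨ q = 1/3 ∨ 2/3 = 2/3
¬(p ∨ q) = ¬2/3 = 1/3
r ⊃ r = 1/3 ⊃ 1/3 = 1
p ≡ (r ⊃ r) = 1/3 ≡ 1 = 1/3
p ∨ p = 1/3 ∨ 1/3 = 1/3
(p ≡ (r ⊃ r)) ∨ (p ∨ p) = 1/3 ∨ 1/3 = 1/3
¬(p ∨ q) ≡ ((p ≡ (r ⊃ r)) ∨ (p ∨ p)) = 1/3 ≡ 1/3 = 1
¬(¬(p ∨ q) ≡ ((p ≡ (r ⊃ r)) ∨ (p ∨ p))) = ¬1 = 0
¬¬(¬(p ∨ q) ≡ ((p ≡ (r ⊃ r)) ∨ (p ∨ p))) = ¬0 = 1
p ≡ r = 1/3 ≡ 1/3 = 1
¬p = ¬1/3 = 2/3
(p ≡ r) ∨ ¬p = 1 ∨ 2/3 = 1
q ⊃ q = 2/3 ⊃ 2/3 = 1
r ≡ q = 1/3 ≡ 2/3 = 2/3
(q ⊃ q) ⊃ (r ≡ q) = 1 ⊃ 2/3 = 2/3
((q ⊃ q) ⊃ (r ≡ q)) ∨ q = 2/3 ∨ 2/3 = 2/3
((p ≡ r) ∨ ¬p) ⊃ (((q ⊃ q) ⊃ (r ≡ q)) ∨ q) = 1 ⊃ 2/3 = 2/3
¬(((p ≡ r) ∨ ¬p) ⊃ (((q ⊃ q) ⊃ (r ≡ q)) ∨ q)) = ¬2/3 = 1/3
¬¬(¬(p ∨ q) ≡ ((p ≡ (r ⊃ r)) ∨ (p ∨ p))) ⊃ ¬(((p ≡ r) ∨ ¬p) ⊃ (((q ⊃ q) ⊃ (r ≡ q)) ∨ q)) = 1 ⊃ 1/3 = 1/3

1/3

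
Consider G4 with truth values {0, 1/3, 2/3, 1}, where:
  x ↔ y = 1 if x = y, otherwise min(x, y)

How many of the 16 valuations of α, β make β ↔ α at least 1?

4

α = 0, β = 0 ↦ 1  ≥
α = 0, β = 1/3 ↦ 0  <
α = 0, β = 2/3 ↦ 0  <
α = 0, β = 1 ↦ 0  <
α = 1/3, β = 0 ↦ 0  <
α = 1/3, β = 1/3 ↦ 1  ≥
α = 1/3, β = 2/3 ↦ 1/3  <
α = 1/3, β = 1 ↦ 1/3  <
α = 2/3, β = 0 ↦ 0  <
α = 2/3, β = 1/3 ↦ 1/3  <
α = 2/3, β = 2/3 ↦ 1  ≥
α = 2/3, β = 1 ↦ 2/3  <
α = 1, β = 0 ↦ 0  <
α = 1, β = 1/3 ↦ 1/3  <
α = 1, β = 2/3 ↦ 2/3  <
α = 1, β = 1 ↦ 1  ≥
So 4 of the 16 assignments meet the threshold.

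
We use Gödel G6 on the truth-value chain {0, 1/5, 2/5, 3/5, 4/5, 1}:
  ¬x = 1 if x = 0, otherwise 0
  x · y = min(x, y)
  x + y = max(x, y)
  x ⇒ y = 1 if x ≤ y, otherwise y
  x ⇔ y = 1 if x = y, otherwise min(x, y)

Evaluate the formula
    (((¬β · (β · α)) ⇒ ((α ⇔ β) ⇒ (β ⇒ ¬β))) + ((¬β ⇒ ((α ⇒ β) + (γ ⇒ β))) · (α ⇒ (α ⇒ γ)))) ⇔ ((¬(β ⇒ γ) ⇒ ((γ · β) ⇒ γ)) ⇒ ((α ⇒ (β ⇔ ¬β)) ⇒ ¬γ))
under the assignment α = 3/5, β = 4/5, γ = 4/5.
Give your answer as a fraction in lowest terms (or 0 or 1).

1

¬β = ¬4/5 = 0
β · α = 4/5 · 3/5 = 3/5
¬β · (β · α) = 0 · 3/5 = 0
α ⇔ β = 3/5 ⇔ 4/5 = 3/5
¬β = ¬4/5 = 0
β ⇒ ¬β = 4/5 ⇒ 0 = 0
(α ⇔ β) ⇒ (β ⇒ ¬β) = 3/5 ⇒ 0 = 0
(¬β · (β · α)) ⇒ ((α ⇔ β) ⇒ (β ⇒ ¬β)) = 0 ⇒ 0 = 1
¬β = ¬4/5 = 0
α ⇒ β = 3/5 ⇒ 4/5 = 1
γ ⇒ β = 4/5 ⇒ 4/5 = 1
(α ⇒ β) + (γ ⇒ β) = 1 + 1 = 1
¬β ⇒ ((α ⇒ β) + (γ ⇒ β)) = 0 ⇒ 1 = 1
α ⇒ γ = 3/5 ⇒ 4/5 = 1
α ⇒ (α ⇒ γ) = 3/5 ⇒ 1 = 1
(¬β ⇒ ((α ⇒ β) + (γ ⇒ β))) · (α ⇒ (α ⇒ γ)) = 1 · 1 = 1
((¬β · (β · α)) ⇒ ((α ⇔ β) ⇒ (β ⇒ ¬β))) + ((¬β ⇒ ((α ⇒ β) + (γ ⇒ β))) · (α ⇒ (α ⇒ γ))) = 1 + 1 = 1
β ⇒ γ = 4/5 ⇒ 4/5 = 1
¬(β ⇒ γ) = ¬1 = 0
γ · β = 4/5 · 4/5 = 4/5
(γ · β) ⇒ γ = 4/5 ⇒ 4/5 = 1
¬(β ⇒ γ) ⇒ ((γ · β) ⇒ γ) = 0 ⇒ 1 = 1
¬β = ¬4/5 = 0
β ⇔ ¬β = 4/5 ⇔ 0 = 0
α ⇒ (β ⇔ ¬β) = 3/5 ⇒ 0 = 0
¬γ = ¬4/5 = 0
(α ⇒ (β ⇔ ¬β)) ⇒ ¬γ = 0 ⇒ 0 = 1
(¬(β ⇒ γ) ⇒ ((γ · β) ⇒ γ)) ⇒ ((α ⇒ (β ⇔ ¬β)) ⇒ ¬γ) = 1 ⇒ 1 = 1
(((¬β · (β · α)) ⇒ ((α ⇔ β) ⇒ (β ⇒ ¬β))) + ((¬β ⇒ ((α ⇒ β) + (γ ⇒ β))) · (α ⇒ (α ⇒ γ)))) ⇔ ((¬(β ⇒ γ) ⇒ ((γ · β) ⇒ γ)) ⇒ ((α ⇒ (β ⇔ ¬β)) ⇒ ¬γ)) = 1 ⇔ 1 = 1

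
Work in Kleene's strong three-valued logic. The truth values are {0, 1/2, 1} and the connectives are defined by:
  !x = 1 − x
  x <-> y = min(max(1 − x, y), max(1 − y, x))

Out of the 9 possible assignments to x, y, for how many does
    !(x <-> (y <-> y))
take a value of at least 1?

2

x = 0, y = 0 ↦ 1  ≥
x = 0, y = 1/2 ↦ 1/2  <
x = 0, y = 1 ↦ 1  ≥
x = 1/2, y = 0 ↦ 1/2  <
x = 1/2, y = 1/2 ↦ 1/2  <
x = 1/2, y = 1 ↦ 1/2  <
x = 1, y = 0 ↦ 0  <
x = 1, y = 1/2 ↦ 1/2  <
x = 1, y = 1 ↦ 0  <
So 2 of the 9 assignments meet the threshold.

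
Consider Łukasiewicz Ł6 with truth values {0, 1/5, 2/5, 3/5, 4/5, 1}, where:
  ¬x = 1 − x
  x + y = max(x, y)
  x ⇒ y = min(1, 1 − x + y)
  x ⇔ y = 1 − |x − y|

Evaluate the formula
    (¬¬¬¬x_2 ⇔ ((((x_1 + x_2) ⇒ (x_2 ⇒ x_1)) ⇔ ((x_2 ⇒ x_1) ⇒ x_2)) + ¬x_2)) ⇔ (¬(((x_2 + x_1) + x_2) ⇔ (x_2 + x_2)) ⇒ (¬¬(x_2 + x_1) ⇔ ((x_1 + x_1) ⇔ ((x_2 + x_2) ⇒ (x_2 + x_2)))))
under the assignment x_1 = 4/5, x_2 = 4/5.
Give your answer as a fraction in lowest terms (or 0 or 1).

1

¬x_2 = ¬4/5 = 1/5
¬¬x_2 = ¬1/5 = 4/5
¬¬¬x_2 = ¬4/5 = 1/5
¬¬¬¬x_2 = ¬1/5 = 4/5
x_1 + x_2 = 4/5 + 4/5 = 4/5
x_2 ⇒ x_1 = 4/5 ⇒ 4/5 = 1
(x_1 + x_2) ⇒ (x_2 ⇒ x_1) = 4/5 ⇒ 1 = 1
x_2 ⇒ x_1 = 4/5 ⇒ 4/5 = 1
(x_2 ⇒ x_1) ⇒ x_2 = 1 ⇒ 4/5 = 4/5
((x_1 + x_2) ⇒ (x_2 ⇒ x_1)) ⇔ ((x_2 ⇒ x_1) ⇒ x_2) = 1 ⇔ 4/5 = 4/5
¬x_2 = ¬4/5 = 1/5
(((x_1 + x_2) ⇒ (x_2 ⇒ x_1)) ⇔ ((x_2 ⇒ x_1) ⇒ x_2)) + ¬x_2 = 4/5 + 1/5 = 4/5
¬¬¬¬x_2 ⇔ ((((x_1 + x_2) ⇒ (x_2 ⇒ x_1)) ⇔ ((x_2 ⇒ x_1) ⇒ x_2)) + ¬x_2) = 4/5 ⇔ 4/5 = 1
x_2 + x_1 = 4/5 + 4/5 = 4/5
(x_2 + x_1) + x_2 = 4/5 + 4/5 = 4/5
x_2 + x_2 = 4/5 + 4/5 = 4/5
((x_2 + x_1) + x_2) ⇔ (x_2 + x_2) = 4/5 ⇔ 4/5 = 1
¬(((x_2 + x_1) + x_2) ⇔ (x_2 + x_2)) = ¬1 = 0
x_2 + x_1 = 4/5 + 4/5 = 4/5
¬(x_2 + x_1) = ¬4/5 = 1/5
¬¬(x_2 + x_1) = ¬1/5 = 4/5
x_1 + x_1 = 4/5 + 4/5 = 4/5
x_2 + x_2 = 4/5 + 4/5 = 4/5
x_2 + x_2 = 4/5 + 4/5 = 4/5
(x_2 + x_2) ⇒ (x_2 + x_2) = 4/5 ⇒ 4/5 = 1
(x_1 + x_1) ⇔ ((x_2 + x_2) ⇒ (x_2 + x_2)) = 4/5 ⇔ 1 = 4/5
¬¬(x_2 + x_1) ⇔ ((x_1 + x_1) ⇔ ((x_2 + x_2) ⇒ (x_2 + x_2))) = 4/5 ⇔ 4/5 = 1
¬(((x_2 + x_1) + x_2) ⇔ (x_2 + x_2)) ⇒ (¬¬(x_2 + x_1) ⇔ ((x_1 + x_1) ⇔ ((x_2 + x_2) ⇒ (x_2 + x_2)))) = 0 ⇒ 1 = 1
(¬¬¬¬x_2 ⇔ ((((x_1 + x_2) ⇒ (x_2 ⇒ x_1)) ⇔ ((x_2 ⇒ x_1) ⇒ x_2)) + ¬x_2)) ⇔ (¬(((x_2 + x_1) + x_2) ⇔ (x_2 + x_2)) ⇒ (¬¬(x_2 + x_1) ⇔ ((x_1 + x_1) ⇔ ((x_2 + x_2) ⇒ (x_2 + x_2))))) = 1 ⇔ 1 = 1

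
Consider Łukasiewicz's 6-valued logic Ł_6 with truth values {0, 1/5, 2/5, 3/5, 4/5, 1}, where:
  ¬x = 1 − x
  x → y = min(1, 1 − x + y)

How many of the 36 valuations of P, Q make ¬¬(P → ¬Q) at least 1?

value 1: 21 assignments (counts)
value 4/5: 5 assignments
value 3/5: 4 assignments
value 2/5: 3 assignments
value 1/5: 2 assignments
value 0: 1 assignment
So 21 of the 36 assignments meet the threshold.

21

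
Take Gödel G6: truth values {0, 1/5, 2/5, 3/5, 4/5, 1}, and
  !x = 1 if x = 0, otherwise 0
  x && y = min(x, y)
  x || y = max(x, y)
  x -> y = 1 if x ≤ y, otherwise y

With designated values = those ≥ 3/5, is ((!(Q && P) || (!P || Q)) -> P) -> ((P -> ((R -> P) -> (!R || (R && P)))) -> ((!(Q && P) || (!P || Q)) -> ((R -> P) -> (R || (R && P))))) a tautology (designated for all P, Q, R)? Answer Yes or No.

Counterexample: take P = 1/5, Q = 0, R = 0.
Q && P = 0 && 1/5 = 0
!(Q && P) = !0 = 1
!P = !1/5 = 0
!P || Q = 0 || 0 = 0
!(Q && P) || (!P || Q) = 1 || 0 = 1
(!(Q && P) || (!P || Q)) -> P = 1 -> 1/5 = 1/5
R -> P = 0 -> 1/5 = 1
!R = !0 = 1
R && P = 0 && 1/5 = 0
!R || (R && P) = 1 || 0 = 1
(R -> P) -> (!R || (R && P)) = 1 -> 1 = 1
P -> ((R -> P) -> (!R || (R && P))) = 1/5 -> 1 = 1
Q && P = 0 && 1/5 = 0
!(Q && P) = !0 = 1
!P = !1/5 = 0
!P || Q = 0 || 0 = 0
!(Q && P) || (!P || Q) = 1 || 0 = 1
R -> P = 0 -> 1/5 = 1
R && P = 0 && 1/5 = 0
R || (R && P) = 0 || 0 = 0
(R -> P) -> (R || (R && P)) = 1 -> 0 = 0
(!(Q && P) || (!P || Q)) -> ((R -> P) -> (R || (R && P))) = 1 -> 0 = 0
(P -> ((R -> P) -> (!R || (R && P)))) -> ((!(Q && P) || (!P || Q)) -> ((R -> P) -> (R || (R && P)))) = 1 -> 0 = 0
((!(Q && P) || (!P || Q)) -> P) -> ((P -> ((R -> P) -> (!R || (R && P)))) -> ((!(Q && P) || (!P || Q)) -> ((R -> P) -> (R || (R && P))))) = 1/5 -> 0 = 0
This gives 0, which is below 3/5.

No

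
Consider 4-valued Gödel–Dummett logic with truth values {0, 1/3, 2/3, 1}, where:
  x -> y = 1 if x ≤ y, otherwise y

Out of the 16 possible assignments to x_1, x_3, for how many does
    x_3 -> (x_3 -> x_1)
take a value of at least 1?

10

x_1 = 0, x_3 = 0 ↦ 1  ≥
x_1 = 0, x_3 = 1/3 ↦ 0  <
x_1 = 0, x_3 = 2/3 ↦ 0  <
x_1 = 0, x_3 = 1 ↦ 0  <
x_1 = 1/3, x_3 = 0 ↦ 1  ≥
x_1 = 1/3, x_3 = 1/3 ↦ 1  ≥
x_1 = 1/3, x_3 = 2/3 ↦ 1/3  <
x_1 = 1/3, x_3 = 1 ↦ 1/3  <
x_1 = 2/3, x_3 = 0 ↦ 1  ≥
x_1 = 2/3, x_3 = 1/3 ↦ 1  ≥
x_1 = 2/3, x_3 = 2/3 ↦ 1  ≥
x_1 = 2/3, x_3 = 1 ↦ 2/3  <
x_1 = 1, x_3 = 0 ↦ 1  ≥
x_1 = 1, x_3 = 1/3 ↦ 1  ≥
x_1 = 1, x_3 = 2/3 ↦ 1  ≥
x_1 = 1, x_3 = 1 ↦ 1  ≥
So 10 of the 16 assignments meet the threshold.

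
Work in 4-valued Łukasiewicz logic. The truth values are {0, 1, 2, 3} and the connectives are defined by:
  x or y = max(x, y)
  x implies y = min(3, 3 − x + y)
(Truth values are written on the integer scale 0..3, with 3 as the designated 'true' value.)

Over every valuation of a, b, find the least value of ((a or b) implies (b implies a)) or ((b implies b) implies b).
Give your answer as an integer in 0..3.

Take a = 0, b = 2:
a or b = 0 or 2 = 2
b implies a = 2 implies 0 = 1
(a or b) implies (b implies a) = 2 implies 1 = 2
b implies b = 2 implies 2 = 3
(b implies b) implies b = 3 implies 2 = 2
((a or b) implies (b implies a)) or ((b implies b) implies b) = 2 or 2 = 2
No assignment yields a value below 2, so this is the minimum.

2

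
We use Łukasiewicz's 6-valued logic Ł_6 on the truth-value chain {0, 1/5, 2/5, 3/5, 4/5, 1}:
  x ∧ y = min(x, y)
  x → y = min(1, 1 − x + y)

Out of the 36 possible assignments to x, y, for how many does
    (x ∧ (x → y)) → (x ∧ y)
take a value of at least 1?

value 1: 26 assignments (counts)
value 4/5: 7 assignments
value 3/5: 3 assignments
So 26 of the 36 assignments meet the threshold.

26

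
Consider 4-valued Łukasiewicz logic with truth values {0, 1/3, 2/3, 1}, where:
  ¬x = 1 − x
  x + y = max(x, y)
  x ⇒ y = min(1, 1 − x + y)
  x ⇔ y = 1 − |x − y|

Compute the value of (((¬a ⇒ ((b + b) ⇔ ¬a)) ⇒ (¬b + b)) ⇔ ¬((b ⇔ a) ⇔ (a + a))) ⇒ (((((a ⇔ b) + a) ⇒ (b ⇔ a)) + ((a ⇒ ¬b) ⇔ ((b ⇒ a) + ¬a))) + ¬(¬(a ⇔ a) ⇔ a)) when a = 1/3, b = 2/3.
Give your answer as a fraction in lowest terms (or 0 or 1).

¬a = ¬1/3 = 2/3
b + b = 2/3 + 2/3 = 2/3
¬a = ¬1/3 = 2/3
(b + b) ⇔ ¬a = 2/3 ⇔ 2/3 = 1
¬a ⇒ ((b + b) ⇔ ¬a) = 2/3 ⇒ 1 = 1
¬b = ¬2/3 = 1/3
¬b + b = 1/3 + 2/3 = 2/3
(¬a ⇒ ((b + b) ⇔ ¬a)) ⇒ (¬b + b) = 1 ⇒ 2/3 = 2/3
b ⇔ a = 2/3 ⇔ 1/3 = 2/3
a + a = 1/3 + 1/3 = 1/3
(b ⇔ a) ⇔ (a + a) = 2/3 ⇔ 1/3 = 2/3
¬((b ⇔ a) ⇔ (a + a)) = ¬2/3 = 1/3
((¬a ⇒ ((b + b) ⇔ ¬a)) ⇒ (¬b + b)) ⇔ ¬((b ⇔ a) ⇔ (a + a)) = 2/3 ⇔ 1/3 = 2/3
a ⇔ b = 1/3 ⇔ 2/3 = 2/3
(a ⇔ b) + a = 2/3 + 1/3 = 2/3
b ⇔ a = 2/3 ⇔ 1/3 = 2/3
((a ⇔ b) + a) ⇒ (b ⇔ a) = 2/3 ⇒ 2/3 = 1
¬b = ¬2/3 = 1/3
a ⇒ ¬b = 1/3 ⇒ 1/3 = 1
b ⇒ a = 2/3 ⇒ 1/3 = 2/3
¬a = ¬1/3 = 2/3
(b ⇒ a) + ¬a = 2/3 + 2/3 = 2/3
(a ⇒ ¬b) ⇔ ((b ⇒ a) + ¬a) = 1 ⇔ 2/3 = 2/3
(((a ⇔ b) + a) ⇒ (b ⇔ a)) + ((a ⇒ ¬b) ⇔ ((b ⇒ a) + ¬a)) = 1 + 2/3 = 1
a ⇔ a = 1/3 ⇔ 1/3 = 1
¬(a ⇔ a) = ¬1 = 0
¬(a ⇔ a) ⇔ a = 0 ⇔ 1/3 = 2/3
¬(¬(a ⇔ a) ⇔ a) = ¬2/3 = 1/3
((((a ⇔ b) + a) ⇒ (b ⇔ a)) + ((a ⇒ ¬b) ⇔ ((b ⇒ a) + ¬a))) + ¬(¬(a ⇔ a) ⇔ a) = 1 + 1/3 = 1
(((¬a ⇒ ((b + b) ⇔ ¬a)) ⇒ (¬b + b)) ⇔ ¬((b ⇔ a) ⇔ (a + a))) ⇒ (((((a ⇔ b) + a) ⇒ (b ⇔ a)) + ((a ⇒ ¬b) ⇔ ((b ⇒ a) + ¬a))) + ¬(¬(a ⇔ a) ⇔ a)) = 2/3 ⇒ 1 = 1

1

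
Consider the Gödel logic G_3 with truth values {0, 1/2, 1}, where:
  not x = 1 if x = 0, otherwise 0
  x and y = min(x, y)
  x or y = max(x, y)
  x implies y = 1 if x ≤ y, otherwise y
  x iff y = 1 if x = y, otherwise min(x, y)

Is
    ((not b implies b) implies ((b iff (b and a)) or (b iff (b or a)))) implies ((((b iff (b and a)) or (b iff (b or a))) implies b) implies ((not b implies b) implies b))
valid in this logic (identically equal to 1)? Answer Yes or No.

Yes

a = 0, b = 0 ↦ 1
a = 0, b = 1/2 ↦ 1
a = 0, b = 1 ↦ 1
a = 1/2, b = 0 ↦ 1
a = 1/2, b = 1/2 ↦ 1
a = 1/2, b = 1 ↦ 1
a = 1, b = 0 ↦ 1
a = 1, b = 1/2 ↦ 1
a = 1, b = 1 ↦ 1
Every assignment gives a value ≥ 1.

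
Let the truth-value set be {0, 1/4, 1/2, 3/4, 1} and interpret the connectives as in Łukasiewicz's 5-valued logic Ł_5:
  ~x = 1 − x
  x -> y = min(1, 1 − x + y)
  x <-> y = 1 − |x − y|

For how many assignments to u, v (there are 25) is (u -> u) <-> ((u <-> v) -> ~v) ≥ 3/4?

value 1: 13 assignments (counts)
value 3/4: 5 assignments (counts)
value 1/2: 4 assignments
value 1/4: 2 assignments
value 0: 1 assignment
So 18 of the 25 assignments meet the threshold.

18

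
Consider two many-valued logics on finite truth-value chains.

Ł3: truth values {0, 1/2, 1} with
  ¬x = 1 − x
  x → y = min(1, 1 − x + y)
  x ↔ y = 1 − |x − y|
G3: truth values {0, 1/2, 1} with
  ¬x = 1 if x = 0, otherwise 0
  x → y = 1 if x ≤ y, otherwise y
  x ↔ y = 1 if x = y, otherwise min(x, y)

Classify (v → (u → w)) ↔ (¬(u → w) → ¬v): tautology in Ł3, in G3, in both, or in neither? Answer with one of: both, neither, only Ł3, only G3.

only Ł3

In Ł3: every assignment gives 1 — tautology.
In G3: at u = 1, v = 1, w = 1/2 the value is 1/2 — not a tautology.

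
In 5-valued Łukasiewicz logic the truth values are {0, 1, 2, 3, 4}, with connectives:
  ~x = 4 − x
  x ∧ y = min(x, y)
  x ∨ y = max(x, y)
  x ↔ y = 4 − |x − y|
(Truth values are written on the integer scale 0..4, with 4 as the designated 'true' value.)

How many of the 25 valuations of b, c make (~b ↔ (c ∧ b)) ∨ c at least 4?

value 4: 9 assignments (counts)
value 3: 8 assignments
value 2: 5 assignments
value 1: 2 assignments
value 0: 1 assignment
So 9 of the 25 assignments meet the threshold.

9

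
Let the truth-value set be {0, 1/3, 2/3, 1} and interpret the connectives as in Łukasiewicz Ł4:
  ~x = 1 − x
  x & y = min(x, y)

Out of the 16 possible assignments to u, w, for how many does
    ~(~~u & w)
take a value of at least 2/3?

12

u = 0, w = 0 ↦ 1  ≥
u = 0, w = 1/3 ↦ 1  ≥
u = 0, w = 2/3 ↦ 1  ≥
u = 0, w = 1 ↦ 1  ≥
u = 1/3, w = 0 ↦ 1  ≥
u = 1/3, w = 1/3 ↦ 2/3  ≥
u = 1/3, w = 2/3 ↦ 2/3  ≥
u = 1/3, w = 1 ↦ 2/3  ≥
u = 2/3, w = 0 ↦ 1  ≥
u = 2/3, w = 1/3 ↦ 2/3  ≥
u = 2/3, w = 2/3 ↦ 1/3  <
u = 2/3, w = 1 ↦ 1/3  <
u = 1, w = 0 ↦ 1  ≥
u = 1, w = 1/3 ↦ 2/3  ≥
u = 1, w = 2/3 ↦ 1/3  <
u = 1, w = 1 ↦ 0  <
So 12 of the 16 assignments meet the threshold.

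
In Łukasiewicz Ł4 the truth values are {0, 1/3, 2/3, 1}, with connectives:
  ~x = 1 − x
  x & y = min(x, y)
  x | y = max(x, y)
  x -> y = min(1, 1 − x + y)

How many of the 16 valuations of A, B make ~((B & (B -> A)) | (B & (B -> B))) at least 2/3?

8

A = 0, B = 0 ↦ 1  ≥
A = 0, B = 1/3 ↦ 2/3  ≥
A = 0, B = 2/3 ↦ 1/3  <
A = 0, B = 1 ↦ 0  <
A = 1/3, B = 0 ↦ 1  ≥
A = 1/3, B = 1/3 ↦ 2/3  ≥
A = 1/3, B = 2/3 ↦ 1/3  <
A = 1/3, B = 1 ↦ 0  <
A = 2/3, B = 0 ↦ 1  ≥
A = 2/3, B = 1/3 ↦ 2/3  ≥
A = 2/3, B = 2/3 ↦ 1/3  <
A = 2/3, B = 1 ↦ 0  <
A = 1, B = 0 ↦ 1  ≥
A = 1, B = 1/3 ↦ 2/3  ≥
A = 1, B = 2/3 ↦ 1/3  <
A = 1, B = 1 ↦ 0  <
So 8 of the 16 assignments meet the threshold.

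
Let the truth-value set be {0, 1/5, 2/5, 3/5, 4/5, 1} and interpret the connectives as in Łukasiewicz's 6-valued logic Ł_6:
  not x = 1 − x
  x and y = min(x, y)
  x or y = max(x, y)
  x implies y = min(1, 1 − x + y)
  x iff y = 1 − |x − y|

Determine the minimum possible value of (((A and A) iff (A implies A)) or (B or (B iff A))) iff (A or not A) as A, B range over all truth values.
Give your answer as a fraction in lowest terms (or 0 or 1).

Take A = 0, B = 2/5:
A and A = 0 and 0 = 0
A implies A = 0 implies 0 = 1
(A and A) iff (A implies A) = 0 iff 1 = 0
B iff A = 2/5 iff 0 = 3/5
B or (B iff A) = 2/5 or 3/5 = 3/5
((A and A) iff (A implies A)) or (B or (B iff A)) = 0 or 3/5 = 3/5
not A = not 0 = 1
A or not A = 0 or 1 = 1
(((A and A) iff (A implies A)) or (B or (B iff A))) iff (A or not A) = 3/5 iff 1 = 3/5
No assignment yields a value below 3/5, so this is the minimum.

3/5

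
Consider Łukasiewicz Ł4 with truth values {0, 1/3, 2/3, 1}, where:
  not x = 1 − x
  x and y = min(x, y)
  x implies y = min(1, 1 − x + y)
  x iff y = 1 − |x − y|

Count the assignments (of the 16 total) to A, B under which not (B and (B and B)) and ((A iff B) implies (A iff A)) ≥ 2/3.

8

A = 0, B = 0 ↦ 1  ≥
A = 0, B = 1/3 ↦ 2/3  ≥
A = 0, B = 2/3 ↦ 1/3  <
A = 0, B = 1 ↦ 0  <
A = 1/3, B = 0 ↦ 1  ≥
A = 1/3, B = 1/3 ↦ 2/3  ≥
A = 1/3, B = 2/3 ↦ 1/3  <
A = 1/3, B = 1 ↦ 0  <
A = 2/3, B = 0 ↦ 1  ≥
A = 2/3, B = 1/3 ↦ 2/3  ≥
A = 2/3, B = 2/3 ↦ 1/3  <
A = 2/3, B = 1 ↦ 0  <
A = 1, B = 0 ↦ 1  ≥
A = 1, B = 1/3 ↦ 2/3  ≥
A = 1, B = 2/3 ↦ 1/3  <
A = 1, B = 1 ↦ 0  <
So 8 of the 16 assignments meet the threshold.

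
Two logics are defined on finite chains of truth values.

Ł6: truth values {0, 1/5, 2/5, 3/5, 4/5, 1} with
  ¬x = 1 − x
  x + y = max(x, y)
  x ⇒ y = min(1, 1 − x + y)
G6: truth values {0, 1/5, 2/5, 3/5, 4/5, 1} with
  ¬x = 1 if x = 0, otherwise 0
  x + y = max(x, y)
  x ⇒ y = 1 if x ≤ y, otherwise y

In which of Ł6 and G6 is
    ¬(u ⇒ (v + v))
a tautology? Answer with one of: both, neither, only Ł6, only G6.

neither

In Ł6: at u = 0, v = 0 the value is 0 — not a tautology.
In G6: at u = 0, v = 0 the value is 0 — not a tautology.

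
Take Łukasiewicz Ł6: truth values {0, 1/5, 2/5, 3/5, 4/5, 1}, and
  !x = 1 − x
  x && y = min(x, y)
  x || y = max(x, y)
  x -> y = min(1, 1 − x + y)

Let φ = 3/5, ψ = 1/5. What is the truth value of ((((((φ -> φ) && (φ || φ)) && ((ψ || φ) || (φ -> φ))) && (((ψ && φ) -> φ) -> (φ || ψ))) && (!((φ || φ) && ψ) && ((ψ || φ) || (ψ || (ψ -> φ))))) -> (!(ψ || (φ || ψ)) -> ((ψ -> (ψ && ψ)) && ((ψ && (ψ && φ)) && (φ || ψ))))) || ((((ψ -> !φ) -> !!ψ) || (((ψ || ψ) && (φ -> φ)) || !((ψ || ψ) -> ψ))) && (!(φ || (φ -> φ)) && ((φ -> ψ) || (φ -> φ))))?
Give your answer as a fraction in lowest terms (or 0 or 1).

1

φ -> φ = 3/5 -> 3/5 = 1
φ || φ = 3/5 || 3/5 = 3/5
(φ -> φ) && (φ || φ) = 1 && 3/5 = 3/5
ψ || φ = 1/5 || 3/5 = 3/5
φ -> φ = 3/5 -> 3/5 = 1
(ψ || φ) || (φ -> φ) = 3/5 || 1 = 1
((φ -> φ) && (φ || φ)) && ((ψ || φ) || (φ -> φ)) = 3/5 && 1 = 3/5
ψ && φ = 1/5 && 3/5 = 1/5
(ψ && φ) -> φ = 1/5 -> 3/5 = 1
φ || ψ = 3/5 || 1/5 = 3/5
((ψ && φ) -> φ) -> (φ || ψ) = 1 -> 3/5 = 3/5
(((φ -> φ) && (φ || φ)) && ((ψ || φ) || (φ -> φ))) && (((ψ && φ) -> φ) -> (φ || ψ)) = 3/5 && 3/5 = 3/5
φ || φ = 3/5 || 3/5 = 3/5
(φ || φ) && ψ = 3/5 && 1/5 = 1/5
!((φ || φ) && ψ) = !1/5 = 4/5
ψ || φ = 1/5 || 3/5 = 3/5
ψ -> φ = 1/5 -> 3/5 = 1
ψ || (ψ -> φ) = 1/5 || 1 = 1
(ψ || φ) || (ψ || (ψ -> φ)) = 3/5 || 1 = 1
!((φ || φ) && ψ) && ((ψ || φ) || (ψ || (ψ -> φ))) = 4/5 && 1 = 4/5
((((φ -> φ) && (φ || φ)) && ((ψ || φ) || (φ -> φ))) && (((ψ && φ) -> φ) -> (φ || ψ))) && (!((φ || φ) && ψ) && ((ψ || φ) || (ψ || (ψ -> φ)))) = 3/5 && 4/5 = 3/5
φ || ψ = 3/5 || 1/5 = 3/5
ψ || (φ || ψ) = 1/5 || 3/5 = 3/5
!(ψ || (φ || ψ)) = !3/5 = 2/5
ψ && ψ = 1/5 && 1/5 = 1/5
ψ -> (ψ && ψ) = 1/5 -> 1/5 = 1
ψ && φ = 1/5 && 3/5 = 1/5
ψ && (ψ && φ) = 1/5 && 1/5 = 1/5
φ || ψ = 3/5 || 1/5 = 3/5
(ψ && (ψ && φ)) && (φ || ψ) = 1/5 && 3/5 = 1/5
(ψ -> (ψ && ψ)) && ((ψ && (ψ && φ)) && (φ || ψ)) = 1 && 1/5 = 1/5
!(ψ || (φ || ψ)) -> ((ψ -> (ψ && ψ)) && ((ψ && (ψ && φ)) && (φ || ψ))) = 2/5 -> 1/5 = 4/5
(((((φ -> φ) && (φ || φ)) && ((ψ || φ) || (φ -> φ))) && (((ψ && φ) -> φ) -> (φ || ψ))) && (!((φ || φ) && ψ) && ((ψ || φ) || (ψ || (ψ -> φ))))) -> (!(ψ || (φ || ψ)) -> ((ψ -> (ψ && ψ)) && ((ψ && (ψ && φ)) && (φ || ψ)))) = 3/5 -> 4/5 = 1
!φ = !3/5 = 2/5
ψ -> !φ = 1/5 -> 2/5 = 1
!ψ = !1/5 = 4/5
!!ψ = !4/5 = 1/5
(ψ -> !φ) -> !!ψ = 1 -> 1/5 = 1/5
ψ || ψ = 1/5 || 1/5 = 1/5
φ -> φ = 3/5 -> 3/5 = 1
(ψ || ψ) && (φ -> φ) = 1/5 && 1 = 1/5
ψ || ψ = 1/5 || 1/5 = 1/5
(ψ || ψ) -> ψ = 1/5 -> 1/5 = 1
!((ψ || ψ) -> ψ) = !1 = 0
((ψ || ψ) && (φ -> φ)) || !((ψ || ψ) -> ψ) = 1/5 || 0 = 1/5
((ψ -> !φ) -> !!ψ) || (((ψ || ψ) && (φ -> φ)) || !((ψ || ψ) -> ψ)) = 1/5 || 1/5 = 1/5
φ -> φ = 3/5 -> 3/5 = 1
φ || (φ -> φ) = 3/5 || 1 = 1
!(φ || (φ -> φ)) = !1 = 0
φ -> ψ = 3/5 -> 1/5 = 3/5
φ -> φ = 3/5 -> 3/5 = 1
(φ -> ψ) || (φ -> φ) = 3/5 || 1 = 1
!(φ || (φ -> φ)) && ((φ -> ψ) || (φ -> φ)) = 0 && 1 = 0
(((ψ -> !φ) -> !!ψ) || (((ψ || ψ) && (φ -> φ)) || !((ψ || ψ) -> ψ))) && (!(φ || (φ -> φ)) && ((φ -> ψ) || (φ -> φ))) = 1/5 && 0 = 0
((((((φ -> φ) && (φ || φ)) && ((ψ || φ) || (φ -> φ))) && (((ψ && φ) -> φ) -> (φ || ψ))) && (!((φ || φ) && ψ) && ((ψ || φ) || (ψ || (ψ -> φ))))) -> (!(ψ || (φ || ψ)) -> ((ψ -> (ψ && ψ)) && ((ψ && (ψ && φ)) && (φ || ψ))))) || ((((ψ -> !φ) -> !!ψ) || (((ψ || ψ) && (φ -> φ)) || !((ψ || ψ) -> ψ))) && (!(φ || (φ -> φ)) && ((φ -> ψ) || (φ -> φ)))) = 1 || 0 = 1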